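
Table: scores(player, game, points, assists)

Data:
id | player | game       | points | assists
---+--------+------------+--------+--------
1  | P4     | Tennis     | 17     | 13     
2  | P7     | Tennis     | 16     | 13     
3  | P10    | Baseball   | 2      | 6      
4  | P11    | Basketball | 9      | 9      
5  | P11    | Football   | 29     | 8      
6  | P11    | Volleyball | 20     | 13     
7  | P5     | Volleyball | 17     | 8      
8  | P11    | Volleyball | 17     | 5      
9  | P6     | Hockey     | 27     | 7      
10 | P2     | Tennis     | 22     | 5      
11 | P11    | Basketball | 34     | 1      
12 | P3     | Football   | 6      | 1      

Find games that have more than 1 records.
SELECT game, COUNT(*) as cnt
FROM scores
GROUP BY game
HAVING COUNT(*) > 1

Result:
  Basketball: 2
  Football: 2
  Tennis: 3
  Volleyball: 3

Note: HAVING filters groups after aggregation, WHERE filters rows before.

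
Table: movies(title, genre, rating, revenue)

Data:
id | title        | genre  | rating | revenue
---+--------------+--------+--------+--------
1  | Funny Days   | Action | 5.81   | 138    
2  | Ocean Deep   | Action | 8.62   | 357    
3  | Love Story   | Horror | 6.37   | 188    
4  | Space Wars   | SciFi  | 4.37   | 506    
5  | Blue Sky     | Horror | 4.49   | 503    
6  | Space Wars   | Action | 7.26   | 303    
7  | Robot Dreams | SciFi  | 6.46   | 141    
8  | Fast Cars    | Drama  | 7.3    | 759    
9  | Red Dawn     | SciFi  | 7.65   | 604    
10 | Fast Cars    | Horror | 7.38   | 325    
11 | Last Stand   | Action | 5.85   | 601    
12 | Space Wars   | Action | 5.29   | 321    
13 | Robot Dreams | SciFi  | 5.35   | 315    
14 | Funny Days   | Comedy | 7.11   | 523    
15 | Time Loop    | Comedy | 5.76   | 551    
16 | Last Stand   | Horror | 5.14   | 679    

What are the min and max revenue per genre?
SELECT genre, MIN(revenue), MAX(revenue)
FROM movies
GROUP BY genre

Result:
  Action: min=138, max=601
  Comedy: min=523, max=551
  Drama: min=759, max=759
  Horror: min=188, max=679
  SciFi: min=141, max=604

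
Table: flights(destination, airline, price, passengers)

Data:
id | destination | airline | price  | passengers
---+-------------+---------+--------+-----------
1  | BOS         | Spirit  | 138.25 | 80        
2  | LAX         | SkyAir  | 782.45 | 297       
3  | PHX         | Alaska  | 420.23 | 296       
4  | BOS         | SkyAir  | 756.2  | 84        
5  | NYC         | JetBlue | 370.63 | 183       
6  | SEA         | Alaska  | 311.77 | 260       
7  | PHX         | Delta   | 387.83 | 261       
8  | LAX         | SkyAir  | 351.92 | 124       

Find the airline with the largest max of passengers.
SELECT airline, MAX(passengers) as val
FROM flights
GROUP BY airline
ORDER BY val DESC
LIMIT 1

Result: SkyAir with max(passengers) = 297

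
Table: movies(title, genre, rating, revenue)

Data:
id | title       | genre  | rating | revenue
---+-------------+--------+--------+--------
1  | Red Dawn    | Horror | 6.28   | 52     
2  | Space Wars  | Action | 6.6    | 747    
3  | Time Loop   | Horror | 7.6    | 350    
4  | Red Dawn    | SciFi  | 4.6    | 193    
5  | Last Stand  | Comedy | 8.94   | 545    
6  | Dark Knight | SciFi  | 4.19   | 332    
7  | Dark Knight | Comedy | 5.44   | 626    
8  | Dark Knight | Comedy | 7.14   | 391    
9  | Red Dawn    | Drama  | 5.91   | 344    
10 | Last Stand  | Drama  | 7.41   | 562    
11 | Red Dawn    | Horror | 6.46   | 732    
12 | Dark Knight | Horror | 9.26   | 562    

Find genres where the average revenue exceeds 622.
SELECT genre, AVG(revenue)
FROM movies
GROUP BY genre
HAVING AVG(revenue) > 622

Result:
  Action: avg=747.00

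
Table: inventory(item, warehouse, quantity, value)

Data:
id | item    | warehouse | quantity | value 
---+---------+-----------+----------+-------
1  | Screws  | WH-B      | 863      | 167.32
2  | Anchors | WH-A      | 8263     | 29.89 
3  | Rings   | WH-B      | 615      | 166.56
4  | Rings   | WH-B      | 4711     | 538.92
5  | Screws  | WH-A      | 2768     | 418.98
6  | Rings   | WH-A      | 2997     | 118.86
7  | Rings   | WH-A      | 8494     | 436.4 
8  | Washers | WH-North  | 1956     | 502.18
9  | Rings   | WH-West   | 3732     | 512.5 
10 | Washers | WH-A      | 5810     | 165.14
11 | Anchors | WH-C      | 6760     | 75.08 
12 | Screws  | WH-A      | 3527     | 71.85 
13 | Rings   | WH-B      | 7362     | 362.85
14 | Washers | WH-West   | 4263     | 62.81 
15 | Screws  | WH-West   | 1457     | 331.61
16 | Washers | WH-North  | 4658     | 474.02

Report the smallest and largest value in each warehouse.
SELECT warehouse, MIN(value), MAX(value)
FROM inventory
GROUP BY warehouse

Result:
  WH-A: min=29.89, max=436.40
  WH-B: min=166.56, max=538.92
  WH-C: min=75.08, max=75.08
  WH-North: min=474.02, max=502.18
  WH-West: min=62.81, max=512.50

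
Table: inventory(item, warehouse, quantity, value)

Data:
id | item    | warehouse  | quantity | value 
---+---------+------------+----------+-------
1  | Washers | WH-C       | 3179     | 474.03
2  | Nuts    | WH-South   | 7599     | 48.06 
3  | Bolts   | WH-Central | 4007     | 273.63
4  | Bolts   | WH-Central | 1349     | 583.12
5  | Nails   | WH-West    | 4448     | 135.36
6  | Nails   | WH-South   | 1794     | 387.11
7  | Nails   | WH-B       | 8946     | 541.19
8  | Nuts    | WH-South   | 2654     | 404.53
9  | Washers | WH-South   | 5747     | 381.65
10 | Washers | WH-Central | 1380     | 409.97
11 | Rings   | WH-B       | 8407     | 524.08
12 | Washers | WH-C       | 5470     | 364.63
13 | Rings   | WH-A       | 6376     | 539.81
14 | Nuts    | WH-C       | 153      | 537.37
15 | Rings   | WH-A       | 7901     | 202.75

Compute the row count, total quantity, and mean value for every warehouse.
SELECT warehouse,
       COUNT(*) as cnt,
       SUM(quantity) as total_quantity,
       AVG(value) as avg_value
FROM inventory
GROUP BY warehouse

Result:
  WH-A: 2 records, 14277 total quantity, 371.28 avg value
  WH-B: 2 records, 17353 total quantity, 532.64 avg value
  WH-C: 3 records, 8802 total quantity, 458.68 avg value
  WH-Central: 3 records, 6736 total quantity, 422.24 avg value
  WH-South: 4 records, 17794 total quantity, 305.34 avg value
  WH-West: 1 records, 4448 total quantity, 135.36 avg value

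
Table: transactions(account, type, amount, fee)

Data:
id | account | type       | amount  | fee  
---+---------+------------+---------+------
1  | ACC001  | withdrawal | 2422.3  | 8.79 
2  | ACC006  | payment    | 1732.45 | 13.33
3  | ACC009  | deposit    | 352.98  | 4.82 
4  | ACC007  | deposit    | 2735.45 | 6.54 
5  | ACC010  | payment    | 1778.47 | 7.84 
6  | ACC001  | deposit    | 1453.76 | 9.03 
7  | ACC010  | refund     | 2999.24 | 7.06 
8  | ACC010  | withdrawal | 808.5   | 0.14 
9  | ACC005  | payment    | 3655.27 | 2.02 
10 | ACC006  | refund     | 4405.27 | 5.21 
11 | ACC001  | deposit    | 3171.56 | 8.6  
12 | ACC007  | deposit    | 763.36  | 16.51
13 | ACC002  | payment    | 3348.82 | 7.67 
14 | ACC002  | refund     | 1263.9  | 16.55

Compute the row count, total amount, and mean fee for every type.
SELECT type,
       COUNT(*) as cnt,
       SUM(amount) as total_amount,
       AVG(fee) as avg_fee
FROM transactions
GROUP BY type

Result:
  deposit: 5 records, 8477.11 total amount, 9.10 avg fee
  payment: 4 records, 10515.01 total amount, 7.72 avg fee
  refund: 3 records, 8668.41 total amount, 9.61 avg fee
  withdrawal: 2 records, 3230.80 total amount, 4.47 avg fee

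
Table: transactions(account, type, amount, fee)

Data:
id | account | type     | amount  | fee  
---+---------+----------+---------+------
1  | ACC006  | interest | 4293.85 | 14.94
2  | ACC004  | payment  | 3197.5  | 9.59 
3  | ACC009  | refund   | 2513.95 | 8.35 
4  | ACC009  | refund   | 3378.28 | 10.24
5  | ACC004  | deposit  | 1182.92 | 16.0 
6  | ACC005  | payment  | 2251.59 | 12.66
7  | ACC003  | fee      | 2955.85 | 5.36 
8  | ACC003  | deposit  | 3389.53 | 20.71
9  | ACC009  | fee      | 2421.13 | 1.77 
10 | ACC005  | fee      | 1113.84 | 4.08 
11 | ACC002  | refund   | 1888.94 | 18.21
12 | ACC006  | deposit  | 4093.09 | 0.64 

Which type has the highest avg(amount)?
SELECT type, AVG(amount) as val
FROM transactions
GROUP BY type
ORDER BY val DESC
LIMIT 1

Result: interest with avg(amount) = 4293.85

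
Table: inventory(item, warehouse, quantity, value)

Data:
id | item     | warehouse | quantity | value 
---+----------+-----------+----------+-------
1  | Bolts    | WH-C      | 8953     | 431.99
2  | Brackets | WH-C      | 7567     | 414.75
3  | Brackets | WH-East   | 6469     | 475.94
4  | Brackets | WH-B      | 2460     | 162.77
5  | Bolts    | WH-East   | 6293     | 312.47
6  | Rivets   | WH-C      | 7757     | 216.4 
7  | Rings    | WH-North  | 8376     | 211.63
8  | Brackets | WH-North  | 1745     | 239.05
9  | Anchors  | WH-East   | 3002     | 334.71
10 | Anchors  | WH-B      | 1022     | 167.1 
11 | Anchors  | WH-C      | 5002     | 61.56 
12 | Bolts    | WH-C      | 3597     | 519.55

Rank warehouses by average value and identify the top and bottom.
SELECT warehouse, AVG(value)
FROM inventory
GROUP BY warehouse
ORDER BY AVG(value)

All groups:
  WH-B: 164.94
  WH-North: 225.34
  WH-C: 328.85
  WH-East: 374.37

Highest: WH-East (374.37)
Lowest: WH-B (164.94)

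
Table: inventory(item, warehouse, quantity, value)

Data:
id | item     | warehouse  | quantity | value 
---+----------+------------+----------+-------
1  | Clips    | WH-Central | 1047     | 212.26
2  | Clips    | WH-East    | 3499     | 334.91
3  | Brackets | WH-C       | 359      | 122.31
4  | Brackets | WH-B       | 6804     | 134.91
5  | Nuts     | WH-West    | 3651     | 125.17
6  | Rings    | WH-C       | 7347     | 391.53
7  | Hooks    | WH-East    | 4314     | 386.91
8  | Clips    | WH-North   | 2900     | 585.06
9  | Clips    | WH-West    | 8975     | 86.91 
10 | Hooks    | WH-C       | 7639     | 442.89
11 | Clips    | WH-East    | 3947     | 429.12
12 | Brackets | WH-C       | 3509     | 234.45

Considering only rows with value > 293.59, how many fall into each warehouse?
SELECT warehouse, COUNT(*)
FROM inventory
WHERE value > 293.59
GROUP BY warehouse

Note: WHERE filters rows before grouping.

Result:
  WH-C: 2
  WH-East: 3
  WH-North: 1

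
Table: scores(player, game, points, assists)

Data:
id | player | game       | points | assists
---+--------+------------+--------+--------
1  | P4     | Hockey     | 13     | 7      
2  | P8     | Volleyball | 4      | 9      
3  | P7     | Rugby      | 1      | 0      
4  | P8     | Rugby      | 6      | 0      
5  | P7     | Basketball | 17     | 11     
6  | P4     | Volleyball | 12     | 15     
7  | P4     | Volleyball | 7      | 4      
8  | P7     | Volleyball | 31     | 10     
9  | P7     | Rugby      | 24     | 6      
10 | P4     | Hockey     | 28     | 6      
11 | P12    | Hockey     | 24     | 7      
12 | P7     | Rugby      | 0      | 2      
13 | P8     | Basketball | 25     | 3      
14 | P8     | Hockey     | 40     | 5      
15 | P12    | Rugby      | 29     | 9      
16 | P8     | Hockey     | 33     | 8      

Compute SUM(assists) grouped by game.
SELECT game, SUM(assists) as result
FROM scores
GROUP BY game

Result:
  Basketball: 14
  Hockey: 33
  Rugby: 17
  Volleyball: 38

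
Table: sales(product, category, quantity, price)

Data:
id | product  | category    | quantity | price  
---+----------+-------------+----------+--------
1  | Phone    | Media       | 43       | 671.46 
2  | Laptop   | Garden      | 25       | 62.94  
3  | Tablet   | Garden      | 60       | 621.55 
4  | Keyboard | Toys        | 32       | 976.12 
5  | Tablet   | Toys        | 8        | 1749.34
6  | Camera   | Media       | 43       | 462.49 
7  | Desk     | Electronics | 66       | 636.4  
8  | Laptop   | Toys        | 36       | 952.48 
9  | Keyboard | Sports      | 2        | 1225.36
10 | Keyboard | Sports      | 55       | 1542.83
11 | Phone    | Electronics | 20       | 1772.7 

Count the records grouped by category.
SELECT category, COUNT(*) as count
FROM sales
GROUP BY category

Result:
  Electronics: 2
  Garden: 2
  Media: 2
  Sports: 2
  Toys: 3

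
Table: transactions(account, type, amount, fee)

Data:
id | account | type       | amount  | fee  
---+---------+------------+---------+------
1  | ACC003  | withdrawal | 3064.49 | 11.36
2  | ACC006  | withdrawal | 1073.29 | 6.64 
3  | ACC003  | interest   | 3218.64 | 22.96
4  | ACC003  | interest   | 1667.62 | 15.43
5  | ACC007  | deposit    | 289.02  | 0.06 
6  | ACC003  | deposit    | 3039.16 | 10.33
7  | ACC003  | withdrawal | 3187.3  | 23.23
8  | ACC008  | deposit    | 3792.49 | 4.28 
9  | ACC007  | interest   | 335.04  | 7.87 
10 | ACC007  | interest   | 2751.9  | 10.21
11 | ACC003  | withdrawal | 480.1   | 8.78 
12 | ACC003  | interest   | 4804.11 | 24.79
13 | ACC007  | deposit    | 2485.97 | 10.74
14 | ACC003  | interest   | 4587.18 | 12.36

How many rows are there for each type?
SELECT type, COUNT(*) as count
FROM transactions
GROUP BY type

Result:
  deposit: 4
  interest: 6
  withdrawal: 4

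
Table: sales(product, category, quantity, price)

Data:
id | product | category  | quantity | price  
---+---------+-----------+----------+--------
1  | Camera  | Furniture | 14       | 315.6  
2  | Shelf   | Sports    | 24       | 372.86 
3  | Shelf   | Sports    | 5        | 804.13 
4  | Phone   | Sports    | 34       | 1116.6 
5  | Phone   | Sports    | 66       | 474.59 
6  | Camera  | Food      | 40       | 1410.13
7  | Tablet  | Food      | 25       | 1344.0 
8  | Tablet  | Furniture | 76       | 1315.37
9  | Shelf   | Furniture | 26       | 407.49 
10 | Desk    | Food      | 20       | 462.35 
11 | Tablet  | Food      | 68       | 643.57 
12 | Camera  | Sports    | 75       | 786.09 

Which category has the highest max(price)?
SELECT category, MAX(price) as val
FROM sales
GROUP BY category
ORDER BY val DESC
LIMIT 1

Result: Food with max(price) = 1410.13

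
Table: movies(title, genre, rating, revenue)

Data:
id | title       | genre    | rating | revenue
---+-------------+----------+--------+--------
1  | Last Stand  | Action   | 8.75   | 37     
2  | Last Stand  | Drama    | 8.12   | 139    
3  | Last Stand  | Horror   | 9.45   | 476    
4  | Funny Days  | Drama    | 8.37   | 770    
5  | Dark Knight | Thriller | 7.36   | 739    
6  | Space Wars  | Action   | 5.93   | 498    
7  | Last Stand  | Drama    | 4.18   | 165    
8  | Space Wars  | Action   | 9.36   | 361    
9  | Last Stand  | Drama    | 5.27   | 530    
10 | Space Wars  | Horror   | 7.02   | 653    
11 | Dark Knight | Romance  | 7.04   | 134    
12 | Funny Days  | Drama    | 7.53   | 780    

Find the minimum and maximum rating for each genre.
SELECT genre, MIN(rating), MAX(rating)
FROM movies
GROUP BY genre

Result:
  Action: min=5.93, max=9.36
  Drama: min=4.18, max=8.37
  Horror: min=7.02, max=9.45
  Romance: min=7.04, max=7.04
  Thriller: min=7.36, max=7.36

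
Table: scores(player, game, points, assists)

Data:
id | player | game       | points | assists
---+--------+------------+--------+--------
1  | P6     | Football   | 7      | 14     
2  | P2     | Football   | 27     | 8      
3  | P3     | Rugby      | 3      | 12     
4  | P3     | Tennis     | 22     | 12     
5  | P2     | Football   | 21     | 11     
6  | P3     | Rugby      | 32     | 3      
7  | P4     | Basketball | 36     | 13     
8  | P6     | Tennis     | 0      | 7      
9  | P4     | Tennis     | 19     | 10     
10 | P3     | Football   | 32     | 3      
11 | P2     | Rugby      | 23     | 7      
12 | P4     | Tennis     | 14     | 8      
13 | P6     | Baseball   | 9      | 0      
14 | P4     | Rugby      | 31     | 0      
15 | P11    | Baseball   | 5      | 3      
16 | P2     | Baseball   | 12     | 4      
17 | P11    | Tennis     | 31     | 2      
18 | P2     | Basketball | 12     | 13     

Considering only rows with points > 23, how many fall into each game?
SELECT game, COUNT(*)
FROM scores
WHERE points > 23
GROUP BY game

Note: WHERE filters rows before grouping.

Result:
  Basketball: 1
  Football: 2
  Rugby: 2
  Tennis: 1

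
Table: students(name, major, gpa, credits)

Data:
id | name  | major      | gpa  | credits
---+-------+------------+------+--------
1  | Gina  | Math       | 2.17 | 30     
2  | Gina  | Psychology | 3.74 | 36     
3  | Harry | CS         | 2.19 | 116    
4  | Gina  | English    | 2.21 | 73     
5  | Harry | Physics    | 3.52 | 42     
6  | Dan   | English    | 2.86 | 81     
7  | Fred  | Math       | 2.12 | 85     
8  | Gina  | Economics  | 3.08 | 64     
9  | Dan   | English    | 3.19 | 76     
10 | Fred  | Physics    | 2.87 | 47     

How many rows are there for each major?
SELECT major, COUNT(*) as count
FROM students
GROUP BY major

Result:
  CS: 1
  Economics: 1
  English: 3
  Math: 2
  Physics: 2
  Psychology: 1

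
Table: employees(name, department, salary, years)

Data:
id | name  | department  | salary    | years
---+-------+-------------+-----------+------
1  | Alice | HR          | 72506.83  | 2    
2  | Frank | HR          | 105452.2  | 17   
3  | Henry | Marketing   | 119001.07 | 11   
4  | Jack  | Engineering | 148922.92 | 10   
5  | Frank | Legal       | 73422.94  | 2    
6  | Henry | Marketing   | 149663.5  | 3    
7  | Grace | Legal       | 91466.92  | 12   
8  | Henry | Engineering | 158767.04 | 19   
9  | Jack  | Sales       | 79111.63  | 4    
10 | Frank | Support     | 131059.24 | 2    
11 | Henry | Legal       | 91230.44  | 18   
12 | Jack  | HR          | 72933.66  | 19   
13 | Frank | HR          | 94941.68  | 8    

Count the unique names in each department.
SELECT department, COUNT(DISTINCT name)
FROM employees
GROUP BY department

Result:
  Engineering: 2 distinct
  HR: 3 distinct
  Legal: 3 distinct
  Marketing: 1 distinct
  Sales: 1 distinct
  Support: 1 distinct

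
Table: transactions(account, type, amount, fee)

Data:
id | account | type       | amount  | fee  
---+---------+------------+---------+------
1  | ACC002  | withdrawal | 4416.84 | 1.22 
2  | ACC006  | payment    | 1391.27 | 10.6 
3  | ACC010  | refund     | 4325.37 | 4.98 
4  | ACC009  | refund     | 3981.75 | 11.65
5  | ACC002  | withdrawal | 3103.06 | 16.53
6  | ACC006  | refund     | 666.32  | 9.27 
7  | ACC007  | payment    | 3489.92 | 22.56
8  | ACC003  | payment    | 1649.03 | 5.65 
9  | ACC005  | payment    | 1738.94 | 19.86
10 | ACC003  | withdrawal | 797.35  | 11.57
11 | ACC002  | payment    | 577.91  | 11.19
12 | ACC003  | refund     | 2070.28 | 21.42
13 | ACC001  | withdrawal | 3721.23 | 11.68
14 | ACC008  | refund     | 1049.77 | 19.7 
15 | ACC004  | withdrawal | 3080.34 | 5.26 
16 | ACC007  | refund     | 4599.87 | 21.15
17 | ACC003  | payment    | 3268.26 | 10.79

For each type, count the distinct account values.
SELECT type, COUNT(DISTINCT account)
FROM transactions
GROUP BY type

Result:
  payment: 5 distinct
  refund: 6 distinct
  withdrawal: 4 distinct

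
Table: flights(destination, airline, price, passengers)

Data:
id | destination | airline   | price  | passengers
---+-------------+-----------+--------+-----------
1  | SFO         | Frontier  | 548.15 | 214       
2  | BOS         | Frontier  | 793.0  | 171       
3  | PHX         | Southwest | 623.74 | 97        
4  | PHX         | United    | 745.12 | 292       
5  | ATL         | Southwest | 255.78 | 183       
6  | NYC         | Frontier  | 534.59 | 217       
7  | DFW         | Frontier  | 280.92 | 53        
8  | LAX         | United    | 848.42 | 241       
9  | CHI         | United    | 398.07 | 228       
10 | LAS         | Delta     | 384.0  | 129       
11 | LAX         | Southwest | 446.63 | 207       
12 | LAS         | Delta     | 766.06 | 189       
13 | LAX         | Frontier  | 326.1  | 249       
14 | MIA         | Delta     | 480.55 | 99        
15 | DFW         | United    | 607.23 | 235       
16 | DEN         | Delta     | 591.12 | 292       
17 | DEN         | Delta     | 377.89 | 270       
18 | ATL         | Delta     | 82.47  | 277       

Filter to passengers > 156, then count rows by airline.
SELECT airline, COUNT(*)
FROM flights
WHERE passengers > 156
GROUP BY airline

Note: WHERE filters rows before grouping.

Result:
  Delta: 4
  Frontier: 4
  Southwest: 2
  United: 4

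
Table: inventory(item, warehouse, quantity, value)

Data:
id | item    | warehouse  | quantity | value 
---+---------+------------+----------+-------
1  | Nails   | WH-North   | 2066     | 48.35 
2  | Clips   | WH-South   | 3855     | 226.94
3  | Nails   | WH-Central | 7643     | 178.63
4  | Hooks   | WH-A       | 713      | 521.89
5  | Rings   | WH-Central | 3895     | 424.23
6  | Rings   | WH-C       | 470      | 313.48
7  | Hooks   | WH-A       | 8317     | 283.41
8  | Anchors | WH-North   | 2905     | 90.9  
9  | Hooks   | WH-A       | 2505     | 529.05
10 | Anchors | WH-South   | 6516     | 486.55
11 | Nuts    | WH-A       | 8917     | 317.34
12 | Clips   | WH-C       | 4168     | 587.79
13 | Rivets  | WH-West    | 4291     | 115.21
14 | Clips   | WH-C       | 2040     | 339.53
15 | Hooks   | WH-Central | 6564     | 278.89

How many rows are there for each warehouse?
SELECT warehouse, COUNT(*) as count
FROM inventory
GROUP BY warehouse

Result:
  WH-A: 4
  WH-C: 3
  WH-Central: 3
  WH-North: 2
  WH-South: 2
  WH-West: 1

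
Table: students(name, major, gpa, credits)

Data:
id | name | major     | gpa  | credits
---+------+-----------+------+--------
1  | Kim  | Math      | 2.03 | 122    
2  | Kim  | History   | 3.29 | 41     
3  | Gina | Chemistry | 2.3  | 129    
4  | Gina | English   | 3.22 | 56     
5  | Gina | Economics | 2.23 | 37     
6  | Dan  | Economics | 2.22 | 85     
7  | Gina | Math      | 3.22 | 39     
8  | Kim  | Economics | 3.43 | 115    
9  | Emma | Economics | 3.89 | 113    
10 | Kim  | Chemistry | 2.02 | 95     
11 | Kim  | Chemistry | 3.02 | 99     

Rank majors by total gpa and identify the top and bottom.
SELECT major, SUM(gpa)
FROM students
GROUP BY major
ORDER BY SUM(gpa)

All groups:
  English: 3.22
  History: 3.29
  Math: 5.25
  Chemistry: 7.34
  Economics: 11.77

Highest: Economics (11.77)
Lowest: English (3.22)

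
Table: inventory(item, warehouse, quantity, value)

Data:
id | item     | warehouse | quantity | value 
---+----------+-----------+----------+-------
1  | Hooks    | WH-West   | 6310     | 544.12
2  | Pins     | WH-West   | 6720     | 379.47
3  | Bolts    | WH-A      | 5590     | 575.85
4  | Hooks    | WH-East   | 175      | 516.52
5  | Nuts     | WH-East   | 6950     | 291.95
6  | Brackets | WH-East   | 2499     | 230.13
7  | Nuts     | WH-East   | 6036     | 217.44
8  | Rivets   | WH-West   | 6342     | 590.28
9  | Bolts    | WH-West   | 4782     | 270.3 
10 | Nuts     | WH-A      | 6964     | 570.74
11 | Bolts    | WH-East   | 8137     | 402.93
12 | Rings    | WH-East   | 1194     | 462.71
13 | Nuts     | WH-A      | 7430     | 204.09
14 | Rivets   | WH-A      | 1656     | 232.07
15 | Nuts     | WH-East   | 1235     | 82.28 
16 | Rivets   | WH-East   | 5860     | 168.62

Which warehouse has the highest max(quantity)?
SELECT warehouse, MAX(quantity) as val
FROM inventory
GROUP BY warehouse
ORDER BY val DESC
LIMIT 1

Result: WH-East with max(quantity) = 8137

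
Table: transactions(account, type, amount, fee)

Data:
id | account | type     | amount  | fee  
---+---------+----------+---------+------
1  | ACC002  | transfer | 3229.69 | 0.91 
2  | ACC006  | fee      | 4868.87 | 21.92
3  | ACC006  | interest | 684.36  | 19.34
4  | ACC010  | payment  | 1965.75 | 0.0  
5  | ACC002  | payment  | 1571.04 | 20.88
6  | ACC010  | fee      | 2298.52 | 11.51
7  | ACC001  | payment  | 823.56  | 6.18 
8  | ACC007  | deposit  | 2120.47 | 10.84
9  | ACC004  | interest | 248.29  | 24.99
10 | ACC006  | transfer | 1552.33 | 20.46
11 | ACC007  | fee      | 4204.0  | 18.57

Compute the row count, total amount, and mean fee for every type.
SELECT type,
       COUNT(*) as cnt,
       SUM(amount) as total_amount,
       AVG(fee) as avg_fee
FROM transactions
GROUP BY type

Result:
  deposit: 1 records, 2120.47 total amount, 10.84 avg fee
  fee: 3 records, 11371.39 total amount, 17.33 avg fee
  interest: 2 records, 932.65 total amount, 22.17 avg fee
  payment: 3 records, 4360.35 total amount, 9.02 avg fee
  transfer: 2 records, 4782.02 total amount, 10.69 avg fee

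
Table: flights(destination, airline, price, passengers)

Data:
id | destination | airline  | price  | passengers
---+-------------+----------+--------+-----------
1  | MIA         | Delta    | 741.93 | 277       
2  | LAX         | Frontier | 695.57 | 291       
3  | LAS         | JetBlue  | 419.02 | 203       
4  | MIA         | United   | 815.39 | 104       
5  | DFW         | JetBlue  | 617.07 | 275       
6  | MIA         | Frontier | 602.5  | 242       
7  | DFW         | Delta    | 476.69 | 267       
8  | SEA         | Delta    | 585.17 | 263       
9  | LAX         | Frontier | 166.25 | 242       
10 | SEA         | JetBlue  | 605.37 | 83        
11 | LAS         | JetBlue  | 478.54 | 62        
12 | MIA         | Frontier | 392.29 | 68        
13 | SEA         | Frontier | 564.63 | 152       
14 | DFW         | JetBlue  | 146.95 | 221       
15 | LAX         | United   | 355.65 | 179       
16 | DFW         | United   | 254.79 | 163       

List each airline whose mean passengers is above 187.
SELECT airline, AVG(passengers)
FROM flights
GROUP BY airline
HAVING AVG(passengers) > 187

Result:
  Delta: avg=269.00
  Frontier: avg=199.00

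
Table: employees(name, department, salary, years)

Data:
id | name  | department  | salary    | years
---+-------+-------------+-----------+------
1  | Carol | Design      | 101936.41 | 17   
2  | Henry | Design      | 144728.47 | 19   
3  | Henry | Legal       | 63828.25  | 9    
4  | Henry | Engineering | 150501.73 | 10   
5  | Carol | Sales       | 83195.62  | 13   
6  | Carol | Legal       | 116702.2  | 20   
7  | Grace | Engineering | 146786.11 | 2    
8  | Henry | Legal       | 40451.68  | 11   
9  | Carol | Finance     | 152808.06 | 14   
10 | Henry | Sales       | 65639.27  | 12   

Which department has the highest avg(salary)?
SELECT department, AVG(salary) as val
FROM employees
GROUP BY department
ORDER BY val DESC
LIMIT 1

Result: Finance with avg(salary) = 152808.06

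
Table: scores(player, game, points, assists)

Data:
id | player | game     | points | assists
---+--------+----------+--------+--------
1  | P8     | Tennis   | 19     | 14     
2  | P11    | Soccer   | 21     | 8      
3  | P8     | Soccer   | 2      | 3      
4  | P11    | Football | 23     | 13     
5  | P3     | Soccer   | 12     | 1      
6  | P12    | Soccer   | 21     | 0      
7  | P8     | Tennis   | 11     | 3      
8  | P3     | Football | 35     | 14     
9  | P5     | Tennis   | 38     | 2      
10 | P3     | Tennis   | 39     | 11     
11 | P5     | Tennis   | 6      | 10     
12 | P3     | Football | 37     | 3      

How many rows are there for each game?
SELECT game, COUNT(*) as count
FROM scores
GROUP BY game

Result:
  Football: 3
  Soccer: 4
  Tennis: 5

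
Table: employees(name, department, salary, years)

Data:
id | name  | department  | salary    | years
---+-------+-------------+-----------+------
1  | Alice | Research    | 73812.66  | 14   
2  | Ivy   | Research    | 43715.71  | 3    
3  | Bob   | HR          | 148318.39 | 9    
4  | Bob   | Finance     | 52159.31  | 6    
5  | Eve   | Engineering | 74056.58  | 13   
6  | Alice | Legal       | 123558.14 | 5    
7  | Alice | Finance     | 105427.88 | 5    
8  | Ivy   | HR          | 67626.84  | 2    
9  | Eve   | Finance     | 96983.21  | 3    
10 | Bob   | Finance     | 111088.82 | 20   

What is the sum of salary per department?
SELECT department, SUM(salary) as result
FROM employees
GROUP BY department

Result:
  Engineering: 74056.58
  Finance: 365659.22
  HR: 215945.23
  Legal: 123558.14
  Research: 117528.37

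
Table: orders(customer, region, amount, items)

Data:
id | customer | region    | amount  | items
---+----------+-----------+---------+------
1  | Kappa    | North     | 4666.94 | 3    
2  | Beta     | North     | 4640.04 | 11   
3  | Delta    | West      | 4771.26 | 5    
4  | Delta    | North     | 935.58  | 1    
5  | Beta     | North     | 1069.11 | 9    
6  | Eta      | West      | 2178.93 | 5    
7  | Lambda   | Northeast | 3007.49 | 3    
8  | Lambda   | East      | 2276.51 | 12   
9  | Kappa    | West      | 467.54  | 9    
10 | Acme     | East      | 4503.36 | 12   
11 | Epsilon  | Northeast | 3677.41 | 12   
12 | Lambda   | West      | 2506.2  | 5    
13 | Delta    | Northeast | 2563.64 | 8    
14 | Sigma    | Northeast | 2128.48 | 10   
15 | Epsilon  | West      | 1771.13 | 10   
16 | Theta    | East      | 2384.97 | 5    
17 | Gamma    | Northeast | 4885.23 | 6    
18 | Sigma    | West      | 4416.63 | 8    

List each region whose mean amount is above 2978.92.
SELECT region, AVG(amount)
FROM orders
GROUP BY region
HAVING AVG(amount) > 2978.92

Result:
  East: avg=3054.95
  Northeast: avg=3252.45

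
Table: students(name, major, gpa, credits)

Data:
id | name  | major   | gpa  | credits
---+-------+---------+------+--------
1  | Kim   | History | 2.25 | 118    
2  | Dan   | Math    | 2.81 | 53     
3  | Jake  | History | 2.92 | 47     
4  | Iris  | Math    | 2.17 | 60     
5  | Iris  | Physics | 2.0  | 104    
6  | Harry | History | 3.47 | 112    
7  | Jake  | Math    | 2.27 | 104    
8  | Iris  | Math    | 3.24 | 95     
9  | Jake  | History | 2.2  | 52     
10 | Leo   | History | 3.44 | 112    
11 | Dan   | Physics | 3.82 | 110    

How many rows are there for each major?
SELECT major, COUNT(*) as count
FROM students
GROUP BY major

Result:
  History: 5
  Math: 4
  Physics: 2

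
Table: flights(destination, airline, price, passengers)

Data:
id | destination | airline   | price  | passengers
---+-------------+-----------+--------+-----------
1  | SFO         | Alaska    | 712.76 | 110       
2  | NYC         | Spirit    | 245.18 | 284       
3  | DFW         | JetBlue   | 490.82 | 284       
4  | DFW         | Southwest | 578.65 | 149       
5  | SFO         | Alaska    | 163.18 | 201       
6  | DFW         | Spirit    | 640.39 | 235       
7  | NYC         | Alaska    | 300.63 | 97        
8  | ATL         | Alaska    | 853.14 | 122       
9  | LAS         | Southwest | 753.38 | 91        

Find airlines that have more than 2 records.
SELECT airline, COUNT(*) as cnt
FROM flights
GROUP BY airline
HAVING COUNT(*) > 2

Result:
  Alaska: 4

Note: HAVING filters groups after aggregation, WHERE filters rows before.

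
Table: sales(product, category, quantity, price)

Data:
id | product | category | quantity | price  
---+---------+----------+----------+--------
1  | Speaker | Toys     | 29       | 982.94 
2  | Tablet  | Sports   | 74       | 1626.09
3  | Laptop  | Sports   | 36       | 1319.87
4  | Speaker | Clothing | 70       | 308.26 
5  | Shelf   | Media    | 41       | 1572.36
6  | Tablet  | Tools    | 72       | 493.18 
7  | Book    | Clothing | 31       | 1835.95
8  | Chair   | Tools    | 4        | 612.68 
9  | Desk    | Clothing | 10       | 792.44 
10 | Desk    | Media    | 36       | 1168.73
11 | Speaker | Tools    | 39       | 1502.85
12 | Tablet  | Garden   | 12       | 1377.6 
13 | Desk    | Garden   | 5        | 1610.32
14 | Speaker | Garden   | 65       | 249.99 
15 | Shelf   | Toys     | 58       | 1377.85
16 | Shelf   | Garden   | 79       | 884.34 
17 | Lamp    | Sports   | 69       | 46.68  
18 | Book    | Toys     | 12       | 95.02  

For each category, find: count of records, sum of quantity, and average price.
SELECT category,
       COUNT(*) as cnt,
       SUM(quantity) as total_quantity,
       AVG(price) as avg_price
FROM sales
GROUP BY category

Result:
  Clothing: 3 records, 111 total quantity, 978.88 avg price
  Garden: 4 records, 161 total quantity, 1030.56 avg price
  Media: 2 records, 77 total quantity, 1370.55 avg price
  Sports: 3 records, 179 total quantity, 997.55 avg price
  Tools: 3 records, 115 total quantity, 869.57 avg price
  Toys: 3 records, 99 total quantity, 818.60 avg price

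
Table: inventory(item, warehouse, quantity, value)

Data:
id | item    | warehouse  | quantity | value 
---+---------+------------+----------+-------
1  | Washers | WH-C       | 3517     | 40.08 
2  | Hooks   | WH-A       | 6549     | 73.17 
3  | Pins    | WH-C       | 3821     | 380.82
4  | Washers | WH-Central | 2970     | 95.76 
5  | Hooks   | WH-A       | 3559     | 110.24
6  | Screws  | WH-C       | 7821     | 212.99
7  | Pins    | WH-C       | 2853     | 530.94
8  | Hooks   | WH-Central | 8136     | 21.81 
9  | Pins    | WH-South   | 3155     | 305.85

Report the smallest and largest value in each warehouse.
SELECT warehouse, MIN(value), MAX(value)
FROM inventory
GROUP BY warehouse

Result:
  WH-A: min=73.17, max=110.24
  WH-C: min=40.08, max=530.94
  WH-Central: min=21.81, max=95.76
  WH-South: min=305.85, max=305.85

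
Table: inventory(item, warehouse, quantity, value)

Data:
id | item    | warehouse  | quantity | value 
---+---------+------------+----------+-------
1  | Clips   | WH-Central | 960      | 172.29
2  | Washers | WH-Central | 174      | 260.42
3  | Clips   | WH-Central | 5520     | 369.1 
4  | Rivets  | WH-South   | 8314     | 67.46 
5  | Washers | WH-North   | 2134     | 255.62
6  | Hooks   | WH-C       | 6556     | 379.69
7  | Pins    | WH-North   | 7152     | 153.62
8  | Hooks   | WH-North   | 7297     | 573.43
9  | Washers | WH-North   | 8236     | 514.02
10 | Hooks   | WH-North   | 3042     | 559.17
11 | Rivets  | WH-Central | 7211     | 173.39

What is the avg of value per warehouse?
SELECT warehouse, AVG(value) as result
FROM inventory
GROUP BY warehouse

Result:
  WH-C: 379.69
  WH-Central: 243.80
  WH-North: 411.17
  WH-South: 67.46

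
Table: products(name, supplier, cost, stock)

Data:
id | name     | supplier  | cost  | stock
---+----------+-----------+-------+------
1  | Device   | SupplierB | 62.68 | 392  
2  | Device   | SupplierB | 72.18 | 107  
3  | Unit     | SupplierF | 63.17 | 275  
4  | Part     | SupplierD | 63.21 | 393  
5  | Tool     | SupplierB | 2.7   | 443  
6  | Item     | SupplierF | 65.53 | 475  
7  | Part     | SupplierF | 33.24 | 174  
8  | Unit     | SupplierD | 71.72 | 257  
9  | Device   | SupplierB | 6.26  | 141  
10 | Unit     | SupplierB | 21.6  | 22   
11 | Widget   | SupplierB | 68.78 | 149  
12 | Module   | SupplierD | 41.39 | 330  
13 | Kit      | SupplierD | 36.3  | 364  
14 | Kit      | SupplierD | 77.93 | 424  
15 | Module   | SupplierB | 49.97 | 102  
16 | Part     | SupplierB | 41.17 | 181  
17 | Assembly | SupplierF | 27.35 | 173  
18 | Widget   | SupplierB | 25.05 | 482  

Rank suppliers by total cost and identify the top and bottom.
SELECT supplier, SUM(cost)
FROM products
GROUP BY supplier
ORDER BY SUM(cost)

All groups:
  SupplierF: 189.29
  SupplierD: 290.55
  SupplierB: 350.39

Highest: SupplierB (350.39)
Lowest: SupplierF (189.29)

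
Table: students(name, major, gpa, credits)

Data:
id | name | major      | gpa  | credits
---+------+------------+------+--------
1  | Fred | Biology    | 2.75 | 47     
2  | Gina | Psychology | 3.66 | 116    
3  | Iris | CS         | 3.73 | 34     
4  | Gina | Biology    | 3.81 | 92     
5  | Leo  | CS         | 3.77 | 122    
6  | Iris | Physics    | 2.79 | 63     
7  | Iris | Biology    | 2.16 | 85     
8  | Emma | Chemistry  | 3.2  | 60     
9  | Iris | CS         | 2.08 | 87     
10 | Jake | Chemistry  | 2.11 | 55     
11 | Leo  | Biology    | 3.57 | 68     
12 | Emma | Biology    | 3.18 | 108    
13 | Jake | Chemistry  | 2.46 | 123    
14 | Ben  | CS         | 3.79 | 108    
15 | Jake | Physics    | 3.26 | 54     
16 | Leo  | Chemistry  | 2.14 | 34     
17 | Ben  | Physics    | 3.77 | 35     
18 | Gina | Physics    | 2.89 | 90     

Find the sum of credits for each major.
SELECT major, SUM(credits) as result
FROM students
GROUP BY major

Result:
  Biology: 400
  CS: 351
  Chemistry: 272
  Physics: 242
  Psychology: 116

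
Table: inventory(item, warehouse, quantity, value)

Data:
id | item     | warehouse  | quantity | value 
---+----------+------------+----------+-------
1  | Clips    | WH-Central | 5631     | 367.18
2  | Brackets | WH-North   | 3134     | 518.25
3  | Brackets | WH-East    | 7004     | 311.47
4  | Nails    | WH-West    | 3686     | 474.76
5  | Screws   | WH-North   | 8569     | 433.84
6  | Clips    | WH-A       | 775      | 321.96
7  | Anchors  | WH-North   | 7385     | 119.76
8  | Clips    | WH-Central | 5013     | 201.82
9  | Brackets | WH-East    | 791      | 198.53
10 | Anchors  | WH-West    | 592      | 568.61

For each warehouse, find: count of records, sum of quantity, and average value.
SELECT warehouse,
       COUNT(*) as cnt,
       SUM(quantity) as total_quantity,
       AVG(value) as avg_value
FROM inventory
GROUP BY warehouse

Result:
  WH-A: 1 records, 775 total quantity, 321.96 avg value
  WH-Central: 2 records, 10644 total quantity, 284.50 avg value
  WH-East: 2 records, 7795 total quantity, 255.00 avg value
  WH-North: 3 records, 19088 total quantity, 357.28 avg value
  WH-West: 2 records, 4278 total quantity, 521.69 avg value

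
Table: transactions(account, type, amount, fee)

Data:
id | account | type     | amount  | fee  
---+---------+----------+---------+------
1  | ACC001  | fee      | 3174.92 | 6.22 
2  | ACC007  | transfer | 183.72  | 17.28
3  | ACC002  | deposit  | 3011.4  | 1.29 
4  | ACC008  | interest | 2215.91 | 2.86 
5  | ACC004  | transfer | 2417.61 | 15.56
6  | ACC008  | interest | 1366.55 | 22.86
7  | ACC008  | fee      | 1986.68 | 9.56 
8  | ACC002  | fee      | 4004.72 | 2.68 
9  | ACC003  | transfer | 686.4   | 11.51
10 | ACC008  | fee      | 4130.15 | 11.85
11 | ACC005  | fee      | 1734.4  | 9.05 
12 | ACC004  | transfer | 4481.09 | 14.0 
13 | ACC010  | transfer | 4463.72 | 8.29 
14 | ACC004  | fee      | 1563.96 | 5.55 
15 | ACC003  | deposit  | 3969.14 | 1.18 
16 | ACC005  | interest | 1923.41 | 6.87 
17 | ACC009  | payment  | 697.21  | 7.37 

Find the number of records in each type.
SELECT type, COUNT(*) as count
FROM transactions
GROUP BY type

Result:
  deposit: 2
  fee: 6
  interest: 3
  payment: 1
  transfer: 5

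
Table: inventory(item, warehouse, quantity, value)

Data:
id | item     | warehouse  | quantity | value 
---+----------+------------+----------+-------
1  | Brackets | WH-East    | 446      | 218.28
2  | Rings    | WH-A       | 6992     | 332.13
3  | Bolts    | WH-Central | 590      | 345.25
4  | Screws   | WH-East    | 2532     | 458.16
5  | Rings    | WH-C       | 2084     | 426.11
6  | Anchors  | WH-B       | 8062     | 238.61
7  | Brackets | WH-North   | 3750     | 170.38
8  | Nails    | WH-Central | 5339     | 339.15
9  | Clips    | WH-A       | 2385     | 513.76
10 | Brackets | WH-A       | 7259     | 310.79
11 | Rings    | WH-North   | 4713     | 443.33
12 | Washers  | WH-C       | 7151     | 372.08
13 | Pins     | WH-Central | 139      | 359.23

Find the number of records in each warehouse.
SELECT warehouse, COUNT(*) as count
FROM inventory
GROUP BY warehouse

Result:
  WH-A: 3
  WH-B: 1
  WH-C: 2
  WH-Central: 3
  WH-East: 2
  WH-North: 2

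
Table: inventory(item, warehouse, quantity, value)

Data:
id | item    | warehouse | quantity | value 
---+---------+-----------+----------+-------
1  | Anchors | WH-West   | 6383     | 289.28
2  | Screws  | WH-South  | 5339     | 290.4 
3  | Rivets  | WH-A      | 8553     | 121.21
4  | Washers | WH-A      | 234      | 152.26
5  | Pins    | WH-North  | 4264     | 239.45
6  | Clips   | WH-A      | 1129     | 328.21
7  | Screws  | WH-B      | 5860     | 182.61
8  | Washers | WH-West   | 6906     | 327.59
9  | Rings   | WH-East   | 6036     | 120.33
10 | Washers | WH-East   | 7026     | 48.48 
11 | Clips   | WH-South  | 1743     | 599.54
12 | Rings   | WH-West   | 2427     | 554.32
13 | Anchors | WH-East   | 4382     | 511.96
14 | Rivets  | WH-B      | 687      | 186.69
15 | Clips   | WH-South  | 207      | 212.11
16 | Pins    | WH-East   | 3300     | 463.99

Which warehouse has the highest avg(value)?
SELECT warehouse, AVG(value) as val
FROM inventory
GROUP BY warehouse
ORDER BY val DESC
LIMIT 1

Result: WH-West with avg(value) = 390.40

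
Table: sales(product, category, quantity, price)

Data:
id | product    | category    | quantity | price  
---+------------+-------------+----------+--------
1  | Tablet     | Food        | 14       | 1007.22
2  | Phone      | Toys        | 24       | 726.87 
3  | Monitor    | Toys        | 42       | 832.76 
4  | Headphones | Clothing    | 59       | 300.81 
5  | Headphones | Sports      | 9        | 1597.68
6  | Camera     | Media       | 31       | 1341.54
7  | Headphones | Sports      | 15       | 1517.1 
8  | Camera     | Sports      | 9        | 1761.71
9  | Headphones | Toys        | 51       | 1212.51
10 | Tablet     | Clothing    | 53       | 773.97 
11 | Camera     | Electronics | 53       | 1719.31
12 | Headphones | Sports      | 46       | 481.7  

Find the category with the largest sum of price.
SELECT category, SUM(price) as val
FROM sales
GROUP BY category
ORDER BY val DESC
LIMIT 1

Result: Sports with sum(price) = 5358.19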